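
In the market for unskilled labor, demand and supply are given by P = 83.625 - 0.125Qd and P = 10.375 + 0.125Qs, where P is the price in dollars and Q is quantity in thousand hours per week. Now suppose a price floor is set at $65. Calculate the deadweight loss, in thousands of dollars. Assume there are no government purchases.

Rearranging demand gives Qd = 669 - 8P; rearranging supply gives Qs = 8P - 83. Equilibrium: 669 - 8P = 8P - 83, so 752 = 16P and P* = 47, Q* = 293.
Since 65 > 47, the floor is binding.
At P = 65: Qd = 669 - 8·65 = 149 and Qs = 8·65 - 83 = 437.
Quantity traded falls to 149. At Q = 149 the demand price is (669 - 149)/8 = 65 and the supply price is (83 + 149)/8 = 29.
Deadweight loss = ½ · (65 - 29) · (293 - 149) = ½ · 36 · 144 = 2592.

2592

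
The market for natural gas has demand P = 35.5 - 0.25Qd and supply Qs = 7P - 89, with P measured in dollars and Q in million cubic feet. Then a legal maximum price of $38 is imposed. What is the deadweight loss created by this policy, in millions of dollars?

Rearranging demand gives Qd = 142 - 4P. Without the control the market clears where 142 - 4P = 7P - 89, i.e. P* = 21 and Q* = 58.
Since 38 is above P* = 21, the ceiling does not bind and the free-market outcome prevails.
Since the control does not bind, no trades are prevented and deadweight loss is zero.

0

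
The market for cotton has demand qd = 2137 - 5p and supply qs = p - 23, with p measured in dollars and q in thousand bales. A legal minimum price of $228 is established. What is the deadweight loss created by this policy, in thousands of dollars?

0

Equilibrium: 2137 - 5p = p - 23, so 2160 = 6p and p* = 360, q* = 337.
Since 228 is below p* = 360, the floor does not bind and the free-market outcome prevails.
Since the control does not bind, no trades are prevented and deadweight loss is zero.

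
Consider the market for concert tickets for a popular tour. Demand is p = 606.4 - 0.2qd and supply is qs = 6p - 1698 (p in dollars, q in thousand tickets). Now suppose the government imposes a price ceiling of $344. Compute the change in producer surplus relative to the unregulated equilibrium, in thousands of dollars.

Rearranging demand gives qd = 3032 - 5p. Equilibrium: 3032 - 5p = 6p - 1698, so 4730 = 11p and p* = 430, q* = 882.
Since 344 < 430, the ceiling is binding.
At p = 344: qd = 3032 - 5·344 = 1312 and qs = 6·344 - 1698 = 366.
Producer surplus without the control is ½ · (430 - 283) · 882 = 64827.
With the ceiling, producers sell 366 units at 344, so PS = ½ · (344 - 283) · 366 = 11163.
Change in producer surplus = 11163 - 64827 = -53664.

-53664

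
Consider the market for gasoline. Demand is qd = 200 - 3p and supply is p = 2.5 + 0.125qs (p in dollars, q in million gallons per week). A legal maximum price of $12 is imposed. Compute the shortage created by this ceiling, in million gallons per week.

88

Rearranging supply gives qs = 8p - 20. In a free market, 200 - 3p = 8p - 20 gives the equilibrium p* = 20, q* = 140.
The ceiling of 12 is below the equilibrium price 20, so it binds.
At p = 12: qd = 200 - 3·12 = 164 and qs = 8·12 - 20 = 76.
Shortage = qd - qs = 164 - 76 = 88.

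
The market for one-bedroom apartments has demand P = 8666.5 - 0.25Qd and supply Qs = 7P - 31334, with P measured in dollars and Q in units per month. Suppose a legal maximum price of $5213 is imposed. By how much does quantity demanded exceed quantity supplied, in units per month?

8657

Rearranging demand gives Qd = 34666 - 4P. Equilibrium: 34666 - 4P = 7P - 31334, so 66000 = 11P and P* = 6000, Q* = 10666.
Because the ceiling (5213) lies below the market-clearing price, it is binding.
At P = 5213: Qd = 34666 - 4·5213 = 13814 and Qs = 7·5213 - 31334 = 5157.
Shortage = Qd - Qs = 13814 - 5157 = 8657.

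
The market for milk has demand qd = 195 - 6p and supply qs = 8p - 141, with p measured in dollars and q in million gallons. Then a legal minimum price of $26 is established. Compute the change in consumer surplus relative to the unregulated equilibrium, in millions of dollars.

-90

In a free market, 195 - 6p = 8p - 141 gives the equilibrium p* = 24, q* = 51.
Since 26 > 24, the floor is binding.
At p = 26: qd = 195 - 6·26 = 39 and qs = 8·26 - 141 = 67.
Consumer surplus without the control is ½ · (32.5 - 24) · 51 = 216.75.
With the floor, consumers buy 39 units at 26, so CS = ½ · (32.5 - 26) · 39 = 126.75.
Change in consumer surplus = 126.75 - 216.75 = -90.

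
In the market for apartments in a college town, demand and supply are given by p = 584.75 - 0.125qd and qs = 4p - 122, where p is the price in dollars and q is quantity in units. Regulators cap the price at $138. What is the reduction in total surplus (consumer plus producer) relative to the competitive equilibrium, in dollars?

Rearranging demand gives qd = 4678 - 8p. In a free market, 4678 - 8p = 4p - 122 gives the equilibrium p* = 400, q* = 1478.
The ceiling of 138 is below the equilibrium price 400, so it binds.
At p = 138: qd = 4678 - 8·138 = 3574 and qs = 4·138 - 122 = 430.
Quantity traded falls to 430. At q = 430 the demand price is (4678 - 430)/8 = 531 and the supply price is (122 + 430)/4 = 138.
Deadweight loss = ½ · (531 - 138) · (1478 - 430) = ½ · 393 · 1048 = 205932.

205932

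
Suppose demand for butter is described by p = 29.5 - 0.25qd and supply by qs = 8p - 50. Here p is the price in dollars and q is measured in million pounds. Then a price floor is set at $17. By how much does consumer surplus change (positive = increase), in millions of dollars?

Rearranging demand gives qd = 118 - 4p. Without the control the market clears where 118 - 4p = 8p - 50, i.e. p* = 14 and q* = 62.
The floor of 17 is above the equilibrium price 14, so it binds.
At p = 17: qd = 118 - 4·17 = 50 and qs = 8·17 - 50 = 86.
Consumer surplus without the control is ½ · (29.5 - 14) · 62 = 480.5.
With the floor, consumers buy 50 units at 17, so CS = ½ · (29.5 - 17) · 50 = 312.5.
Change in consumer surplus = 312.5 - 480.5 = -168.

-168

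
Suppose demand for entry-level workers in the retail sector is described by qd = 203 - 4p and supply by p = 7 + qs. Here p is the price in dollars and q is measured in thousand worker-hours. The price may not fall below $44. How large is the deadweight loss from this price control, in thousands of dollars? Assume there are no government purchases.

40

Rearranging supply gives qs = p - 7. Setting quantity demanded equal to quantity supplied, 203 - 4p = p - 7, gives p* = 42 and q* = 35.
The floor of 44 is above the equilibrium price 42, so it binds.
At p = 44: qd = 203 - 4·44 = 27 and qs = 44 - 7 = 37.
Quantity traded falls to 27. At q = 27 the demand price is (203 - 27)/4 = 44 and the supply price is 7 + 27 = 34.
Deadweight loss = ½ · (44 - 34) · (35 - 27) = ½ · 10 · 8 = 40.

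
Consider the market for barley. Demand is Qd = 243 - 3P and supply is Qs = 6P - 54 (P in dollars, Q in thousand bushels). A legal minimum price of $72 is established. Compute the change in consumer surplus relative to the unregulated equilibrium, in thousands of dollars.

Without the control the market clears where 243 - 3P = 6P - 54, i.e. P* = 33 and Q* = 144.
The floor of 72 is above the equilibrium price 33, so it binds.
At P = 72: Qd = 243 - 3·72 = 27 and Qs = 6·72 - 54 = 378.
Consumer surplus without the control is ½ · (81 - 33) · 144 = 3456.
With the floor, consumers buy 27 units at 72, so CS = ½ · (81 - 72) · 27 = 121.5.
Change in consumer surplus = 121.5 - 3456 = -3334.5.

-3334.5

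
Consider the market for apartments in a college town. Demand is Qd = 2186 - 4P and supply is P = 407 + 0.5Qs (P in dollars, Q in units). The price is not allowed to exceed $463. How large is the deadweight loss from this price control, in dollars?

Rearranging supply gives Qs = 2P - 814. Without the control the market clears where 2186 - 4P = 2P - 814, i.e. P* = 500 and Q* = 186.
Since 463 < 500, the ceiling is binding.
At P = 463: Qd = 2186 - 4·463 = 334 and Qs = 2·463 - 814 = 112.
Quantity traded falls to 112. At Q = 112 the demand price is (2186 - 112)/4 = 518.5 and the supply price is (814 + 112)/2 = 463.
Deadweight loss = ½ · (518.5 - 463) · (186 - 112) = ½ · 55.5 · 74 = 2053.5.

2053.5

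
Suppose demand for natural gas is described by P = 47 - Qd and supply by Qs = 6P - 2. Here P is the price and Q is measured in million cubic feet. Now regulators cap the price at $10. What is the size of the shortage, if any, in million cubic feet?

0

Rearranging demand gives Qd = 47 - P. Equilibrium: 47 - P = 6P - 2, so 49 = 7P and P* = 7, Q* = 40.
Since 10 is above P* = 7, the ceiling does not bind and the free-market outcome prevails.
Since the control does not bind, there is no shortage.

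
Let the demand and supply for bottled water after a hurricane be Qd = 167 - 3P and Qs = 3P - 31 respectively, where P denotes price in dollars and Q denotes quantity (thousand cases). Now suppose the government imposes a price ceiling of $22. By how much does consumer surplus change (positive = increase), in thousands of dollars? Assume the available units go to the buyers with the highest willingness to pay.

In a free market, 167 - 3P = 3P - 31 gives the equilibrium P* = 33, Q* = 68.
Because the ceiling (22) lies below the market-clearing price, it is binding.
At P = 22: Qd = 167 - 3·22 = 101 and Qs = 3·22 - 31 = 35.
Consumer surplus without the control is ½ · (167/3 - 33) · 68 = 2312/3.
With the ceiling, 35 units are sold at 22 (assume they go to the highest-value buyers). The demand price at Q = 35 is 44, so CS = ½ · [(167/3 - 22) + (44 - 22)] · 35 = 5845/6.
Change in consumer surplus = 5845/6 - 2312/3 = 203.5.

203.5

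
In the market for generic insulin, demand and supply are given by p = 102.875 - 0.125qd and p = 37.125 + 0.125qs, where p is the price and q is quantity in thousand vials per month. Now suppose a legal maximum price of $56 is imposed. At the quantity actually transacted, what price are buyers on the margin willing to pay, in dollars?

84

Rearranging demand gives qd = 823 - 8p; rearranging supply gives qs = 8p - 297. In a free market, 823 - 8p = 8p - 297 gives the equilibrium p* = 70, q* = 263.
Since 56 < 70, the ceiling is binding.
At p = 56: qd = 823 - 8·56 = 375 and qs = 8·56 - 297 = 151.
Only 151 units reach the market. On the demand curve, the marginal buyer's willingness to pay at q = 151 is (823 - 151)/8 = 84.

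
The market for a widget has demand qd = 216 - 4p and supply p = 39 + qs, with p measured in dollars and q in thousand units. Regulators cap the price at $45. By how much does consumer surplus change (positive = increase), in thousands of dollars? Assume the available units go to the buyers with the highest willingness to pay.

31.5

Rearranging supply gives qs = p - 39. Without the control the market clears where 216 - 4p = p - 39, i.e. p* = 51 and q* = 12.
The ceiling of 45 is below the equilibrium price 51, so it binds.
At p = 45: qd = 216 - 4·45 = 36 and qs = 45 - 39 = 6.
Consumer surplus without the control is ½ · (54 - 51) · 12 = 18.
With the ceiling, 6 units are sold at 45 (assume they go to the highest-value buyers). The demand price at q = 6 is 52.5, so CS = ½ · [(54 - 45) + (52.5 - 45)] · 6 = 49.5.
Change in consumer surplus = 49.5 - 18 = 31.5.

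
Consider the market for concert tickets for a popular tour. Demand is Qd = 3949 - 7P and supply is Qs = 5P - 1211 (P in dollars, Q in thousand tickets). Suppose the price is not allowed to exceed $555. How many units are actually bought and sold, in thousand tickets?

939

Without the control the market clears where 3949 - 7P = 5P - 1211, i.e. P* = 430 and Q* = 939.
Since 555 is above P* = 430, the ceiling does not bind and the free-market outcome prevails.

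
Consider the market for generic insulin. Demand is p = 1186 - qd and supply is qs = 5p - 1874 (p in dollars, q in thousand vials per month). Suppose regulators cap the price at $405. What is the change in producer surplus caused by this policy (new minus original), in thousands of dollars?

Rearranging demand gives qd = 1186 - p. Equilibrium: 1186 - p = 5p - 1874, so 3060 = 6p and p* = 510, q* = 676.
The ceiling of 405 is below the equilibrium price 510, so it binds.
At p = 405: qd = 1186 - 405 = 781 and qs = 5·405 - 1874 = 151.
Producer surplus without the control is ½ · (510 - 374.8) · 676 = 45697.6.
With the ceiling, producers sell 151 units at 405, so PS = ½ · (405 - 374.8) · 151 = 2280.1.
Change in producer surplus = 2280.1 - 45697.6 = -43417.5.

-43417.5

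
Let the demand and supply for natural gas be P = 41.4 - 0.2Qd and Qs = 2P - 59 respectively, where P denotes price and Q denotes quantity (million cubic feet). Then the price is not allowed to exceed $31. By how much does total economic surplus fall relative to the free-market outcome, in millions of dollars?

Rearranging demand gives Qd = 207 - 5P. Equilibrium: 207 - 5P = 2P - 59, so 266 = 7P and P* = 38, Q* = 17.
The ceiling of 31 is below the equilibrium price 38, so it binds.
At P = 31: Qd = 207 - 5·31 = 52 and Qs = 2·31 - 59 = 3.
Quantity traded falls to 3. At Q = 3 the demand price is (207 - 3)/5 = 40.8 and the supply price is (59 + 3)/2 = 31.
Deadweight loss = ½ · (40.8 - 31) · (17 - 3) = ½ · 9.8 · 14 = 68.6.

68.6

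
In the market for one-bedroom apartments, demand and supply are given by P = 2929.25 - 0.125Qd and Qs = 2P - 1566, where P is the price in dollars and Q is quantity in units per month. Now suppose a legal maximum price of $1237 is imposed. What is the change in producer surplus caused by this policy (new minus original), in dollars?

-2741973

Rearranging demand gives Qd = 23434 - 8P. Without the control the market clears where 23434 - 8P = 2P - 1566, i.e. P* = 2500 and Q* = 3434.
Because the ceiling (1237) lies below the market-clearing price, it is binding.
At P = 1237: Qd = 23434 - 8·1237 = 13538 and Qs = 2·1237 - 1566 = 908.
Producer surplus without the control is ½ · (2500 - 783) · 3434 = 2948089.
With the ceiling, producers sell 908 units at 1237, so PS = ½ · (1237 - 783) · 908 = 206116.
Change in producer surplus = 206116 - 2948089 = -2741973.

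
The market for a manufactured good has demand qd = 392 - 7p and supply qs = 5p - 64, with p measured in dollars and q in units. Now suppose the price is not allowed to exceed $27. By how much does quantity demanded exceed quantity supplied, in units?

132

In a free market, 392 - 7p = 5p - 64 gives the equilibrium p* = 38, q* = 126.
Since 27 < 38, the ceiling is binding.
At p = 27: qd = 392 - 7·27 = 203 and qs = 5·27 - 64 = 71.
Shortage = qd - qs = 203 - 71 = 132.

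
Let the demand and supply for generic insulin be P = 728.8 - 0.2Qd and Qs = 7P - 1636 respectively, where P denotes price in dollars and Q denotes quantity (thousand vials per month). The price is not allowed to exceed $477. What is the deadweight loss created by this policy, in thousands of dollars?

Rearranging demand gives Qd = 3644 - 5P. In a free market, 3644 - 5P = 7P - 1636 gives the equilibrium P* = 440, Q* = 1444.
The ceiling of 477 is above the equilibrium price 440, so it is not binding; the market clears at P* = 440, Q* = 1444.
Since the control does not bind, no trades are prevented and deadweight loss is zero.

0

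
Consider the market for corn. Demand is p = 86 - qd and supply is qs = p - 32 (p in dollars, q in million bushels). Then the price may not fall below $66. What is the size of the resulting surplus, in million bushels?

Rearranging demand gives qd = 86 - p. Without the control the market clears where 86 - p = p - 32, i.e. p* = 59 and q* = 27.
The floor of 66 is above the equilibrium price 59, so it binds.
At p = 66: qd = 86 - 66 = 20 and qs = 66 - 32 = 34.
Surplus = qs - qd = 34 - 20 = 14.

14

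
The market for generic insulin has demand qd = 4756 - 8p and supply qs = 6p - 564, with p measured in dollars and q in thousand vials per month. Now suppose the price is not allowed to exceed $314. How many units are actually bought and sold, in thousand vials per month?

Equilibrium: 4756 - 8p = 6p - 564, so 5320 = 14p and p* = 380, q* = 1716.
Because the ceiling (314) lies below the market-clearing price, it is binding.
At p = 314: qd = 4756 - 8·314 = 2244 and qs = 6·314 - 564 = 1320.
The quantity actually transacted is the short side, supply: 1320.

1320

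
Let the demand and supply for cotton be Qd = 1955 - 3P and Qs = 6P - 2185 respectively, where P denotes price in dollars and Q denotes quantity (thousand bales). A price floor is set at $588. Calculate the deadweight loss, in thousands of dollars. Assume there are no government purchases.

36864

In a free market, 1955 - 3P = 6P - 2185 gives the equilibrium P* = 460, Q* = 575.
The floor of 588 is above the equilibrium price 460, so it binds.
At P = 588: Qd = 1955 - 3·588 = 191 and Qs = 6·588 - 2185 = 1343.
Quantity traded falls to 191. At Q = 191 the demand price is (1955 - 191)/3 = 588 and the supply price is (2185 + 191)/6 = 396.
Deadweight loss = ½ · (588 - 396) · (575 - 191) = ½ · 192 · 384 = 36864.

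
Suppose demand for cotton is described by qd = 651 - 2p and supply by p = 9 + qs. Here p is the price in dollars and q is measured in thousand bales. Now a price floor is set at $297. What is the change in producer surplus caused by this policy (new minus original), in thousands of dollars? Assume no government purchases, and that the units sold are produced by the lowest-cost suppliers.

Rearranging supply gives qs = p - 9. Without the control the market clears where 651 - 2p = p - 9, i.e. p* = 220 and q* = 211.
The floor of 297 is above the equilibrium price 220, so it binds.
At p = 297: qd = 651 - 2·297 = 57 and qs = 297 - 9 = 288.
Producer surplus without the control is ½ · (220 - 9) · 211 = 22260.5.
With the floor, 57 units are sold at 297. The supply price at q = 57 is 66, so PS = ½ · [(297 - 9) + (297 - 66)] · 57 = 14791.5.
Change in producer surplus = 14791.5 - 22260.5 = -7469.

-7469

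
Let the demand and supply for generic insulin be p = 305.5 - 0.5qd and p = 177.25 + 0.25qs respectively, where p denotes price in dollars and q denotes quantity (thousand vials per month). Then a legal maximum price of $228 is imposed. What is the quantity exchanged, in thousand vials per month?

Rearranging demand gives qd = 611 - 2p; rearranging supply gives qs = 4p - 709. Setting quantity demanded equal to quantity supplied, 611 - 2p = 4p - 709, gives p* = 220 and q* = 171.
The ceiling of 228 is above the equilibrium price 220, so it is not binding; the market clears at p* = 220, q* = 171.

171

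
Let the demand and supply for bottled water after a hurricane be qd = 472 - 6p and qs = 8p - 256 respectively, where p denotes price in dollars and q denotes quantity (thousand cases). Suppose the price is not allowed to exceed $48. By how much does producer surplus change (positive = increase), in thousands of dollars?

Without the control the market clears where 472 - 6p = 8p - 256, i.e. p* = 52 and q* = 160.
Since 48 < 52, the ceiling is binding.
At p = 48: qd = 472 - 6·48 = 184 and qs = 8·48 - 256 = 128.
Producer surplus without the control is ½ · (52 - 32) · 160 = 1600.
With the ceiling, producers sell 128 units at 48, so PS = ½ · (48 - 32) · 128 = 1024.
Change in producer surplus = 1024 - 1600 = -576.

-576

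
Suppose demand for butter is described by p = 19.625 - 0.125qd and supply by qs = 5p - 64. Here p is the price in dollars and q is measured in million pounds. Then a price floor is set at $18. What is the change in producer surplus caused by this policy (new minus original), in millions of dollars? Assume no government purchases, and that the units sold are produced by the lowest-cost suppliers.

6.6

Rearranging demand gives qd = 157 - 8p. Without the control the market clears where 157 - 8p = 5p - 64, i.e. p* = 17 and q* = 21.
Since 18 > 17, the floor is binding.
At p = 18: qd = 157 - 8·18 = 13 and qs = 5·18 - 64 = 26.
Producer surplus without the control is ½ · (17 - 12.8) · 21 = 44.1.
With the floor, 13 units are sold at 18. The supply price at q = 13 is 15.4, so PS = ½ · [(18 - 12.8) + (18 - 15.4)] · 13 = 50.7.
Change in producer surplus = 50.7 - 44.1 = 6.6.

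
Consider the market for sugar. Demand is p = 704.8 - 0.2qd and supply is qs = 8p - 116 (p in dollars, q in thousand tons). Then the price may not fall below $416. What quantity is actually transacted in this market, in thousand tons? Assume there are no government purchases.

1444

Rearranging demand gives qd = 3524 - 5p. Equilibrium: 3524 - 5p = 8p - 116, so 3640 = 13p and p* = 280, q* = 2124.
Since 416 > 280, the floor is binding.
At p = 416: qd = 3524 - 5·416 = 1444 and qs = 8·416 - 116 = 3212.
The quantity actually transacted is the short side, demand: 1444.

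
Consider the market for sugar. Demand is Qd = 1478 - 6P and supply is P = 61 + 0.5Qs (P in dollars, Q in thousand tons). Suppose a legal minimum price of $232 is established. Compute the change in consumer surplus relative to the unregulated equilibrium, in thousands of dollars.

Rearranging supply gives Qs = 2P - 122. Setting quantity demanded equal to quantity supplied, 1478 - 6P = 2P - 122, gives P* = 200 and Q* = 278.
The floor of 232 is above the equilibrium price 200, so it binds.
At P = 232: Qd = 1478 - 6·232 = 86 and Qs = 2·232 - 122 = 342.
Consumer surplus without the control is ½ · (739/3 - 200) · 278 = 19321/3.
With the floor, consumers buy 86 units at 232, so CS = ½ · (739/3 - 232) · 86 = 1849/3.
Change in consumer surplus = 1849/3 - 19321/3 = -5824.

-5824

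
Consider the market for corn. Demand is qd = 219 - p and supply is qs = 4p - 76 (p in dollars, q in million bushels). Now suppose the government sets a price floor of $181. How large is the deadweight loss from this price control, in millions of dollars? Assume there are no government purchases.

9302.5

In a free market, 219 - p = 4p - 76 gives the equilibrium p* = 59, q* = 160.
Because the floor (181) lies above the market-clearing price, it is binding.
At p = 181: qd = 219 - 181 = 38 and qs = 4·181 - 76 = 648.
Quantity traded falls to 38. At q = 38 the demand price is 219 - 38 = 181 and the supply price is (76 + 38)/4 = 28.5.
Deadweight loss = ½ · (181 - 28.5) · (160 - 38) = ½ · 152.5 · 122 = 9302.5.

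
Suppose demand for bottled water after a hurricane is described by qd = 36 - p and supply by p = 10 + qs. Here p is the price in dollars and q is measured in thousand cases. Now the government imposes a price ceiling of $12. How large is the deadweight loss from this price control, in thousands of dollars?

121

Rearranging supply gives qs = p - 10. In a free market, 36 - p = p - 10 gives the equilibrium p* = 23, q* = 13.
Because the ceiling (12) lies below the market-clearing price, it is binding.
At p = 12: qd = 36 - 12 = 24 and qs = 12 - 10 = 2.
Quantity traded falls to 2. At q = 2 the demand price is 36 - 2 = 34 and the supply price is 10 + 2 = 12.
Deadweight loss = ½ · (34 - 12) · (13 - 2) = ½ · 22 · 11 = 121.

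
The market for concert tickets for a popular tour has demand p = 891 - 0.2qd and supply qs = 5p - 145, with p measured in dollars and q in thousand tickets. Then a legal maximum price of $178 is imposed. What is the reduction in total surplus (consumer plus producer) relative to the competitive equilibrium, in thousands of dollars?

Rearranging demand gives qd = 4455 - 5p. Equilibrium: 4455 - 5p = 5p - 145, so 4600 = 10p and p* = 460, q* = 2155.
Because the ceiling (178) lies below the market-clearing price, it is binding.
At p = 178: qd = 4455 - 5·178 = 3565 and qs = 5·178 - 145 = 745.
Quantity traded falls to 745. At q = 745 the demand price is (4455 - 745)/5 = 742 and the supply price is (145 + 745)/5 = 178.
Deadweight loss = ½ · (742 - 178) · (2155 - 745) = ½ · 564 · 1410 = 397620.

397620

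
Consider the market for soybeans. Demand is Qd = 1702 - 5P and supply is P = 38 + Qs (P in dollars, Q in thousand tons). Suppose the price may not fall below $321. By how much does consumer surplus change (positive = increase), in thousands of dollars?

-5409.5

Rearranging supply gives Qs = P - 38. Equilibrium: 1702 - 5P = P - 38, so 1740 = 6P and P* = 290, Q* = 252.
The floor of 321 is above the equilibrium price 290, so it binds.
At P = 321: Qd = 1702 - 5·321 = 97 and Qs = 321 - 38 = 283.
Consumer surplus without the control is ½ · (340.4 - 290) · 252 = 6350.4.
With the floor, consumers buy 97 units at 321, so CS = ½ · (340.4 - 321) · 97 = 940.9.
Change in consumer surplus = 940.9 - 6350.4 = -5409.5.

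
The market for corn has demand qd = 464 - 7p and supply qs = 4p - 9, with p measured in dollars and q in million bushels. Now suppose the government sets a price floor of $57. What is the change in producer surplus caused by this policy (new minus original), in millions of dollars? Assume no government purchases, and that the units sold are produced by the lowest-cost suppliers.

Without the control the market clears where 464 - 7p = 4p - 9, i.e. p* = 43 and q* = 163.
Because the floor (57) lies above the market-clearing price, it is binding.
At p = 57: qd = 464 - 7·57 = 65 and qs = 4·57 - 9 = 219.
Producer surplus without the control is ½ · (43 - 2.25) · 163 = 3321.125.
With the floor, 65 units are sold at 57. The supply price at q = 65 is 18.5, so PS = ½ · [(57 - 2.25) + (57 - 18.5)] · 65 = 3030.625.
Change in producer surplus = 3030.625 - 3321.125 = -290.5.

-290.5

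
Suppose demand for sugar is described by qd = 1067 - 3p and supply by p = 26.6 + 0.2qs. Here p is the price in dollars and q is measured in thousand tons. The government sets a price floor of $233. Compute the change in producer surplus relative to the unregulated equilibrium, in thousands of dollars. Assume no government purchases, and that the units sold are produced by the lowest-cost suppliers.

Rearranging supply gives qs = 5p - 133. Equilibrium: 1067 - 3p = 5p - 133, so 1200 = 8p and p* = 150, q* = 617.
Because the floor (233) lies above the market-clearing price, it is binding.
At p = 233: qd = 1067 - 3·233 = 368 and qs = 5·233 - 133 = 1032.
Producer surplus without the control is ½ · (150 - 26.6) · 617 = 38068.9.
With the floor, 368 units are sold at 233. The supply price at q = 368 is 100.2, so PS = ½ · [(233 - 26.6) + (233 - 100.2)] · 368 = 62412.8.
Change in producer surplus = 62412.8 - 38068.9 = 24343.9.

24343.9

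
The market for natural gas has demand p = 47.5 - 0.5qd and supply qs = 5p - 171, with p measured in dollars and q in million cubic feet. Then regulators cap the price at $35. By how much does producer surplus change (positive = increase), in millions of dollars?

Rearranging demand gives qd = 95 - 2p. Without the control the market clears where 95 - 2p = 5p - 171, i.e. p* = 38 and q* = 19.
Since 35 < 38, the ceiling is binding.
At p = 35: qd = 95 - 2·35 = 25 and qs = 5·35 - 171 = 4.
Producer surplus without the control is ½ · (38 - 34.2) · 19 = 36.1.
With the ceiling, producers sell 4 units at 35, so PS = ½ · (35 - 34.2) · 4 = 1.6.
Change in producer surplus = 1.6 - 36.1 = -34.5.

-34.5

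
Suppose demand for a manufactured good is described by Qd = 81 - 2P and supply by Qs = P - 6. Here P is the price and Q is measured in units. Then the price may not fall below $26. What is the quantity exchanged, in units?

23

Without the control the market clears where 81 - 2P = P - 6, i.e. P* = 29 and Q* = 23.
Since 26 is below P* = 29, the floor does not bind and the free-market outcome prevails.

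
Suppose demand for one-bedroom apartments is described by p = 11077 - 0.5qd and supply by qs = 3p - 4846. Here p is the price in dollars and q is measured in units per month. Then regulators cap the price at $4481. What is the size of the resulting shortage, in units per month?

Rearranging demand gives qd = 22154 - 2p. In a free market, 22154 - 2p = 3p - 4846 gives the equilibrium p* = 5400, q* = 11354.
Since 4481 < 5400, the ceiling is binding.
At p = 4481: qd = 22154 - 2·4481 = 13192 and qs = 3·4481 - 4846 = 8597.
Shortage = qd - qs = 13192 - 8597 = 4595.

4595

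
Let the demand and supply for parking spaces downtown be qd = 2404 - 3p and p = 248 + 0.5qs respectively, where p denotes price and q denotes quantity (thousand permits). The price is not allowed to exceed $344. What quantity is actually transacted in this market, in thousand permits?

Rearranging supply gives qs = 2p - 496. Equilibrium: 2404 - 3p = 2p - 496, so 2900 = 5p and p* = 580, q* = 664.
The ceiling of 344 is below the equilibrium price 580, so it binds.
At p = 344: qd = 2404 - 3·344 = 1372 and qs = 2·344 - 496 = 192.
The quantity actually transacted is the short side, supply: 192.

192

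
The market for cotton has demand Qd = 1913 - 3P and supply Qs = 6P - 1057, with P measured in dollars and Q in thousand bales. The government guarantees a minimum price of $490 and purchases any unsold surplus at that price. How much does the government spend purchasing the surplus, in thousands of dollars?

705600

Equilibrium: 1913 - 3P = 6P - 1057, so 2970 = 9P and P* = 330, Q* = 923.
The floor of 490 is above the equilibrium price 330, so it binds.
At P = 490: Qd = 1913 - 3·490 = 443 and Qs = 6·490 - 1057 = 1883.
Surplus = Qs - Qd = 1440.
Government expenditure = surplus × support price = 1440 × 490 = 705600.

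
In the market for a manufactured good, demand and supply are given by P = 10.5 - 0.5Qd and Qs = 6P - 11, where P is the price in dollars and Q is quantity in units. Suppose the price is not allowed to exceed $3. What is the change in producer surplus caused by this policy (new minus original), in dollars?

-10

Rearranging demand gives Qd = 21 - 2P. In a free market, 21 - 2P = 6P - 11 gives the equilibrium P* = 4, Q* = 13.
Because the ceiling (3) lies below the market-clearing price, it is binding.
At P = 3: Qd = 21 - 2·3 = 15 and Qs = 6·3 - 11 = 7.
Producer surplus without the control is ½ · (4 - 11/6) · 13 = 169/12.
With the ceiling, producers sell 7 units at 3, so PS = ½ · (3 - 11/6) · 7 = 49/12.
Change in producer surplus = 49/12 - 169/12 = -10.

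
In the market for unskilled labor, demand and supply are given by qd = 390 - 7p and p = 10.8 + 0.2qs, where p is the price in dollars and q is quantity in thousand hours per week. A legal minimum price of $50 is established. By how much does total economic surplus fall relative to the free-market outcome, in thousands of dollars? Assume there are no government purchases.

1419.6

Rearranging supply gives qs = 5p - 54. Equilibrium: 390 - 7p = 5p - 54, so 444 = 12p and p* = 37, q* = 131.
Since 50 > 37, the floor is binding.
At p = 50: qd = 390 - 7·50 = 40 and qs = 5·50 - 54 = 196.
Quantity traded falls to 40. At q = 40 the demand price is (390 - 40)/7 = 50 and the supply price is (54 + 40)/5 = 18.8.
Deadweight loss = ½ · (50 - 18.8) · (131 - 40) = ½ · 31.2 · 91 = 1419.6.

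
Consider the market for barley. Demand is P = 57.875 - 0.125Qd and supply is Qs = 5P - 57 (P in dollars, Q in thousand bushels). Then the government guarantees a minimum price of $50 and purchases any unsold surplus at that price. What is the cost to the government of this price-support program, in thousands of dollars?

6500

Rearranging demand gives Qd = 463 - 8P. Equilibrium: 463 - 8P = 5P - 57, so 520 = 13P and P* = 40, Q* = 143.
The floor of 50 is above the equilibrium price 40, so it binds.
At P = 50: Qd = 463 - 8·50 = 63 and Qs = 5·50 - 57 = 193.
Surplus = Qs - Qd = 130.
Government expenditure = surplus × support price = 130 × 50 = 6500.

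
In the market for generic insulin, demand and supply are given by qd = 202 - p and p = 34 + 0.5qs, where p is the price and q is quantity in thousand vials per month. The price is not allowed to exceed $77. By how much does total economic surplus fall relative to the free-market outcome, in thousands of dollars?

507

Rearranging supply gives qs = 2p - 68. Without the control the market clears where 202 - p = 2p - 68, i.e. p* = 90 and q* = 112.
Because the ceiling (77) lies below the market-clearing price, it is binding.
At p = 77: qd = 202 - 77 = 125 and qs = 2·77 - 68 = 86.
Quantity traded falls to 86. At q = 86 the demand price is 202 - 86 = 116 and the supply price is (68 + 86)/2 = 77.
Deadweight loss = ½ · (116 - 77) · (112 - 86) = ½ · 39 · 26 = 507.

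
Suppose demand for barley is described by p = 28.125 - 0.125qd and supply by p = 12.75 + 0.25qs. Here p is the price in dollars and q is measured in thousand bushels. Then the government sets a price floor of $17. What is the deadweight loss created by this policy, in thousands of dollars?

0

Rearranging demand gives qd = 225 - 8p; rearranging supply gives qs = 4p - 51. In a free market, 225 - 8p = 4p - 51 gives the equilibrium p* = 23, q* = 41.
The floor of 17 is below the equilibrium price 23, so it is not binding; the market clears at p* = 23, q* = 41.
Since the control does not bind, no trades are prevented and deadweight loss is zero.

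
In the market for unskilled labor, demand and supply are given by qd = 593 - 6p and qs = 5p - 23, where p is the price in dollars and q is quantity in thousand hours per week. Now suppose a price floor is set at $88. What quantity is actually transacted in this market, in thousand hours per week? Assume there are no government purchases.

65

Setting quantity demanded equal to quantity supplied, 593 - 6p = 5p - 23, gives p* = 56 and q* = 257.
The floor of 88 is above the equilibrium price 56, so it binds.
At p = 88: qd = 593 - 6·88 = 65 and qs = 5·88 - 23 = 417.
The quantity actually transacted is the short side, demand: 65.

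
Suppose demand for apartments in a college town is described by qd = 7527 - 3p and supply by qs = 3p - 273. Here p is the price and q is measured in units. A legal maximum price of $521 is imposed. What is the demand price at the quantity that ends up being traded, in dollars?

Equilibrium: 7527 - 3p = 3p - 273, so 7800 = 6p and p* = 1300, q* = 3627.
The ceiling of 521 is below the equilibrium price 1300, so it binds.
At p = 521: qd = 7527 - 3·521 = 5964 and qs = 3·521 - 273 = 1290.
Only 1290 units reach the market. On the demand curve, the marginal buyer's willingness to pay at q = 1290 is (7527 - 1290)/3 = 2079.

2079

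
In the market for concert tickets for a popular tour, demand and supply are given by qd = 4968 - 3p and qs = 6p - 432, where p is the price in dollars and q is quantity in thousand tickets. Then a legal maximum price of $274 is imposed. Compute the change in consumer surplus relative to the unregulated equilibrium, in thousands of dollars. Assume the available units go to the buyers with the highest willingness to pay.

Without the control the market clears where 4968 - 3p = 6p - 432, i.e. p* = 600 and q* = 3168.
Because the ceiling (274) lies below the market-clearing price, it is binding.
At p = 274: qd = 4968 - 3·274 = 4146 and qs = 6·274 - 432 = 1212.
Consumer surplus without the control is ½ · (1656 - 600) · 3168 = 1672704.
With the ceiling, 1212 units are sold at 274 (assume they go to the highest-value buyers). The demand price at q = 1212 is 1252, so CS = ½ · [(1656 - 274) + (1252 - 274)] · 1212 = 1430160.
Change in consumer surplus = 1430160 - 1672704 = -242544.

-242544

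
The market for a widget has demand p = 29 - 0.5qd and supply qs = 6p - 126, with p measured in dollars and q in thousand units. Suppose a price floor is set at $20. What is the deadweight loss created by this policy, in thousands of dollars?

Rearranging demand gives qd = 58 - 2p. Without the control the market clears where 58 - 2p = 6p - 126, i.e. p* = 23 and q* = 12.
The floor of 20 is below the equilibrium price 23, so it is not binding; the market clears at p* = 23, q* = 12.
Since the control does not bind, no trades are prevented and deadweight loss is zero.

0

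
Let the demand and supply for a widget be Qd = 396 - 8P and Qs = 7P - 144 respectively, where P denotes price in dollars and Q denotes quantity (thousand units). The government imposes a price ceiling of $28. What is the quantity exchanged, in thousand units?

52

Equilibrium: 396 - 8P = 7P - 144, so 540 = 15P and P* = 36, Q* = 108.
The ceiling of 28 is below the equilibrium price 36, so it binds.
At P = 28: Qd = 396 - 8·28 = 172 and Qs = 7·28 - 144 = 52.
The quantity actually transacted is the short side, supply: 52.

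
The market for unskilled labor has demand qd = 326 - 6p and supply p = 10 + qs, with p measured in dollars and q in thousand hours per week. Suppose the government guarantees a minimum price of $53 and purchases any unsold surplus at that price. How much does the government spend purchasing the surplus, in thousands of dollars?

1855

Rearranging supply gives qs = p - 10. Equilibrium: 326 - 6p = p - 10, so 336 = 7p and p* = 48, q* = 38.
The floor of 53 is above the equilibrium price 48, so it binds.
At p = 53: qd = 326 - 6·53 = 8 and qs = 53 - 10 = 43.
Surplus = qs - qd = 35.
Government expenditure = surplus × support price = 35 × 53 = 1855.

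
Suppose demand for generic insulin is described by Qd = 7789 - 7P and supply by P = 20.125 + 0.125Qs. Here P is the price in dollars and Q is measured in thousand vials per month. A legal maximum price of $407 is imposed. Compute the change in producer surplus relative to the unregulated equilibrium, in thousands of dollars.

Rearranging supply gives Qs = 8P - 161. Setting quantity demanded equal to quantity supplied, 7789 - 7P = 8P - 161, gives P* = 530 and Q* = 4079.
Since 407 < 530, the ceiling is binding.
At P = 407: Qd = 7789 - 7·407 = 4940 and Qs = 8·407 - 161 = 3095.
Producer surplus without the control is ½ · (530 - 20.125) · 4079 = 1039890.0625.
With the ceiling, producers sell 3095 units at 407, so PS = ½ · (407 - 20.125) · 3095 = 598689.0625.
Change in producer surplus = 598689.0625 - 1039890.0625 = -441201.

-441201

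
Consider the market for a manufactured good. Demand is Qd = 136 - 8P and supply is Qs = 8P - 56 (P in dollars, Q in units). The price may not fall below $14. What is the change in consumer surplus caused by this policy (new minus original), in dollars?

-64

Without the control the market clears where 136 - 8P = 8P - 56, i.e. P* = 12 and Q* = 40.
Because the floor (14) lies above the market-clearing price, it is binding.
At P = 14: Qd = 136 - 8·14 = 24 and Qs = 8·14 - 56 = 56.
Consumer surplus without the control is ½ · (17 - 12) · 40 = 100.
With the floor, consumers buy 24 units at 14, so CS = ½ · (17 - 14) · 24 = 36.
Change in consumer surplus = 36 - 100 = -64.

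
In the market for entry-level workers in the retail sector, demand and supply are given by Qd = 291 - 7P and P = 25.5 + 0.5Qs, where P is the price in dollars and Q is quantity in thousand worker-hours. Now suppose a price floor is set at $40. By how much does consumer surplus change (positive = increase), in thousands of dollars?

Rearranging supply gives Qs = 2P - 51. Setting quantity demanded equal to quantity supplied, 291 - 7P = 2P - 51, gives P* = 38 and Q* = 25.
Because the floor (40) lies above the market-clearing price, it is binding.
At P = 40: Qd = 291 - 7·40 = 11 and Qs = 2·40 - 51 = 29.
Consumer surplus without the control is ½ · (291/7 - 38) · 25 = 625/14.
With the floor, consumers buy 11 units at 40, so CS = ½ · (291/7 - 40) · 11 = 121/14.
Change in consumer surplus = 121/14 - 625/14 = -36.

-36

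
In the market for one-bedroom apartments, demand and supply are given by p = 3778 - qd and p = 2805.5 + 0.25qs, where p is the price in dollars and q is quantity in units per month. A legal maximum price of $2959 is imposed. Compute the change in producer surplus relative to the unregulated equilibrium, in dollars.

Rearranging demand gives qd = 3778 - p; rearranging supply gives qs = 4p - 11222. In a free market, 3778 - p = 4p - 11222 gives the equilibrium p* = 3000, q* = 778.
Since 2959 < 3000, the ceiling is binding.
At p = 2959: qd = 3778 - 2959 = 819 and qs = 4·2959 - 11222 = 614.
Producer surplus without the control is ½ · (3000 - 2805.5) · 778 = 75660.5.
With the ceiling, producers sell 614 units at 2959, so PS = ½ · (2959 - 2805.5) · 614 = 47124.5.
Change in producer surplus = 47124.5 - 75660.5 = -28536.

-28536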